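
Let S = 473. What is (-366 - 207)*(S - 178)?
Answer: -169035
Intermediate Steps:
(-366 - 207)*(S - 178) = (-366 - 207)*(473 - 178) = -573*295 = -169035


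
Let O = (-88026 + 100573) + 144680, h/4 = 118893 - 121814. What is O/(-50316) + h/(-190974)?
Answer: -700913737/228786852 ≈ -3.0636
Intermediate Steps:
h = -11684 (h = 4*(118893 - 121814) = 4*(-2921) = -11684)
O = 157227 (O = 12547 + 144680 = 157227)
O/(-50316) + h/(-190974) = 157227/(-50316) - 11684/(-190974) = 157227*(-1/50316) - 11684*(-1/190974) = -7487/2396 + 5842/95487 = -700913737/228786852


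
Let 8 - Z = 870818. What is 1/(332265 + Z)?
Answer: -1/538545 ≈ -1.8569e-6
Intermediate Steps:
Z = -870810 (Z = 8 - 1*870818 = 8 - 870818 = -870810)
1/(332265 + Z) = 1/(332265 - 870810) = 1/(-538545) = -1/538545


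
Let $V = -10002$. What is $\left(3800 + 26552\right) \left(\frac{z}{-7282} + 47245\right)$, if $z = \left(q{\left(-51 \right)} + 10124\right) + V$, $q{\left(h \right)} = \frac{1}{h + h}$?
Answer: $\frac{266277130328356}{185691} \approx 1.434 \cdot 10^{9}$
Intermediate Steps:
$q{\left(h \right)} = \frac{1}{2 h}$
$z = \frac{12443}{102}$ ($z = \left(\frac{1}{2 \left(-51\right)} + 10124\right) - 10002 = \left(\frac{1}{2} \left(- \frac{1}{51}\right) + 10124\right) - 10002 = \left(- \frac{1}{102} + 10124\right) - 10002 = \frac{1032647}{102} - 10002 = \frac{12443}{102} \approx 121.99$)
$\left(3800 + 26552\right) \left(\frac{z}{-7282} + 47245\right) = \left(3800 + 26552\right) \left(\frac{12443}{102 \left(-7282\right)} + 47245\right) = 30352 \left(\frac{12443}{102} \left(- \frac{1}{7282}\right) + 47245\right) = 30352 \left(- \frac{12443}{742764} + 47245\right) = 30352 \cdot \frac{35091872737}{742764} = \frac{266277130328356}{185691}$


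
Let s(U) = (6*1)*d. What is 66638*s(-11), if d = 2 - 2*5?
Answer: -3198624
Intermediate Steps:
d = -8 (d = 2 - 10 = -8)
s(U) = -48 (s(U) = (6*1)*(-8) = 6*(-8) = -48)
66638*s(-11) = 66638*(-48) = -3198624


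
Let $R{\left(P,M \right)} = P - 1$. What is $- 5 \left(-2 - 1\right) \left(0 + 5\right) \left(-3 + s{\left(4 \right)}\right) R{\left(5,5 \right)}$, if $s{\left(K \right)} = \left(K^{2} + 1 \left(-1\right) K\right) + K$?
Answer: $3900$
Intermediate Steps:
$s{\left(K \right)} = K^{2}$ ($s{\left(K \right)} = \left(K^{2} - K\right) + K = K^{2}$)
$R{\left(P,M \right)} = -1 + P$ ($R{\left(P,M \right)} = P - 1 = -1 + P$)
$- 5 \left(-2 - 1\right) \left(0 + 5\right) \left(-3 + s{\left(4 \right)}\right) R{\left(5,5 \right)} = - 5 \left(-2 - 1\right) \left(0 + 5\right) \left(-3 + 4^{2}\right) \left(-1 + 5\right) = - 5 \left(- 3 \cdot 5 \left(-3 + 16\right)\right) 4 = - 5 \left(- 3 \cdot 5 \cdot 13\right) 4 = - 5 \left(\left(-3\right) 65\right) 4 = \left(-5\right) \left(-195\right) 4 = 975 \cdot 4 = 3900$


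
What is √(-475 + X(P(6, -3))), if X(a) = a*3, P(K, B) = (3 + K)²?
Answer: 2*I*√58 ≈ 15.232*I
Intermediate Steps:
X(a) = 3*a
√(-475 + X(P(6, -3))) = √(-475 + 3*(3 + 6)²) = √(-475 + 3*9²) = √(-475 + 3*81) = √(-475 + 243) = √(-232) = 2*I*√58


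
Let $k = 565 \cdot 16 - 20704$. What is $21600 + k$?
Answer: $9936$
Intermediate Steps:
$k = -11664$ ($k = 9040 - 20704 = -11664$)
$21600 + k = 21600 - 11664 = 9936$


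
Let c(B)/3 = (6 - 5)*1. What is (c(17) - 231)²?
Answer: 51984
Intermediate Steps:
c(B) = 3 (c(B) = 3*((6 - 5)*1) = 3*(1*1) = 3*1 = 3)
(c(17) - 231)² = (3 - 231)² = (-228)² = 51984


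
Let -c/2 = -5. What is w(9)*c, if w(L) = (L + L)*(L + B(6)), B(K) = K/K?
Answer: 1800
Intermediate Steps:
B(K) = 1
c = 10 (c = -2*(-5) = 10)
w(L) = 2*L*(1 + L) (w(L) = (L + L)*(L + 1) = (2*L)*(1 + L) = 2*L*(1 + L))
w(9)*c = (2*9*(1 + 9))*10 = (2*9*10)*10 = 180*10 = 1800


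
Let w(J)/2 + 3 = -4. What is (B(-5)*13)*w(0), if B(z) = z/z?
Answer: -182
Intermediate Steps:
B(z) = 1
w(J) = -14 (w(J) = -6 + 2*(-4) = -6 - 8 = -14)
(B(-5)*13)*w(0) = (1*13)*(-14) = 13*(-14) = -182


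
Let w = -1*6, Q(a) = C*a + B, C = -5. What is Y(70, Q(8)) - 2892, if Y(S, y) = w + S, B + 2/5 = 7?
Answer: -2828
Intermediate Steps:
B = 33/5 (B = -2/5 + 7 = 33/5 ≈ 6.6000)
Q(a) = 33/5 - 5*a (Q(a) = -5*a + 33/5 = 33/5 - 5*a)
w = -6
Y(S, y) = -6 + S
Y(70, Q(8)) - 2892 = (-6 + 70) - 2892 = 64 - 2892 = -2828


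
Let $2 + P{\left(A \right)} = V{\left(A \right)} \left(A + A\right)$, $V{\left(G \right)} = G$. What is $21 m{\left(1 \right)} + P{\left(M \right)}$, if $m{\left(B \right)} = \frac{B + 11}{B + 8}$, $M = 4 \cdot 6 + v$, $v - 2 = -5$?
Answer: $908$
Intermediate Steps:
$v = -3$ ($v = 2 - 5 = -3$)
$M = 21$ ($M = 4 \cdot 6 - 3 = 24 - 3 = 21$)
$m{\left(B \right)} = \frac{11 + B}{8 + B}$
$P{\left(A \right)} = -2 + 2 A^{2}$ ($P{\left(A \right)} = -2 + A \left(A + A\right) = -2 + A 2 A = -2 + 2 A^{2}$)
$21 m{\left(1 \right)} + P{\left(M \right)} = 21 \frac{11 + 1}{8 + 1} - \left(2 - 2 \cdot 21^{2}\right) = 21 \cdot \frac{1}{9} \cdot 12 + \left(-2 + 2 \cdot 441\right) = 21 \cdot \frac{1}{9} \cdot 12 + \left(-2 + 882\right) = 21 \cdot \frac{4}{3} + 880 = 28 + 880 = 908$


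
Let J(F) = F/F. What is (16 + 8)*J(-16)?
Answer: 24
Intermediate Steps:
J(F) = 1
(16 + 8)*J(-16) = (16 + 8)*1 = 24*1 = 24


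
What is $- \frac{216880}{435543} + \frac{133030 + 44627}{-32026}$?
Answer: $- \frac{84323061631}{13948700118} \approx -6.0452$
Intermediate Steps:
$- \frac{216880}{435543} + \frac{133030 + 44627}{-32026} = \left(-216880\right) \frac{1}{435543} + 177657 \left(- \frac{1}{32026}\right) = - \frac{216880}{435543} - \frac{177657}{32026} = - \frac{84323061631}{13948700118}$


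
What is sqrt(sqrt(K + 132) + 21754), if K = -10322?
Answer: sqrt(21754 + I*sqrt(10190)) ≈ 147.49 + 0.3422*I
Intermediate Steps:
sqrt(sqrt(K + 132) + 21754) = sqrt(sqrt(-10322 + 132) + 21754) = sqrt(sqrt(-10190) + 21754) = sqrt(I*sqrt(10190) + 21754) = sqrt(21754 + I*sqrt(10190))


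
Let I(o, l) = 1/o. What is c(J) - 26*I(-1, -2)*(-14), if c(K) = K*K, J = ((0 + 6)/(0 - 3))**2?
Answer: -348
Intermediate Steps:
J = 4 (J = (6/(-3))**2 = (6*(-1/3))**2 = (-2)**2 = 4)
c(K) = K**2
c(J) - 26*I(-1, -2)*(-14) = 4**2 - 26/(-1)*(-14) = 16 - 26*(-1)*(-14) = 16 + 26*(-14) = 16 - 364 = -348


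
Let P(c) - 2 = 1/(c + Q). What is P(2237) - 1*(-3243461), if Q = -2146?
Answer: 295155134/91 ≈ 3.2435e+6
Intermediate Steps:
P(c) = 2 + 1/(-2146 + c) (P(c) = 2 + 1/(c - 2146) = 2 + 1/(-2146 + c))
P(2237) - 1*(-3243461) = (-4291 + 2*2237)/(-2146 + 2237) - 1*(-3243461) = (-4291 + 4474)/91 + 3243461 = (1/91)*183 + 3243461 = 183/91 + 3243461 = 295155134/91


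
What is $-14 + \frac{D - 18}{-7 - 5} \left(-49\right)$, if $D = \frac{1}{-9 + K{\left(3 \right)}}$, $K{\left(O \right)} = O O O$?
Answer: $- \frac{18851}{216} \approx -87.273$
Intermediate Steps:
$K{\left(O \right)} = O^{3}$ ($K{\left(O \right)} = O^{2} O = O^{3}$)
$D = \frac{1}{18}$ ($D = \frac{1}{-9 + 3^{3}} = \frac{1}{-9 + 27} = \frac{1}{18} \approx 0.055556$)
$-14 + \frac{D - 18}{-7 - 5} \left(-49\right) = -14 + \frac{\frac{1}{18} - 18}{-7 - 5} \left(-49\right) = -14 + - \frac{323}{18 \left(-12\right)} \left(-49\right) = -14 + \left(- \frac{323}{18}\right) \left(- \frac{1}{12}\right) \left(-49\right) = -14 + \frac{323}{216} \left(-49\right) = -14 - \frac{15827}{216} = - \frac{18851}{216}$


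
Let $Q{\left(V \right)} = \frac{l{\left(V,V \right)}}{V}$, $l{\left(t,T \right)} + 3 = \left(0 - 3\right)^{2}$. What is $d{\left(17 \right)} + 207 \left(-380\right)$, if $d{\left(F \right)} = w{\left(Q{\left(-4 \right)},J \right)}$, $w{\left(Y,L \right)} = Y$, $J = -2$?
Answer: $- \frac{157323}{2} \approx -78662.0$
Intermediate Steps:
$l{\left(t,T \right)} = 6$ ($l{\left(t,T \right)} = -3 + \left(0 - 3\right)^{2} = -3 + \left(-3\right)^{2} = -3 + 9 = 6$)
$Q{\left(V \right)} = \frac{6}{V}$
$d{\left(F \right)} = - \frac{3}{2}$ ($d{\left(F \right)} = \frac{6}{-4} = 6 \left(- \frac{1}{4}\right) = - \frac{3}{2}$)
$d{\left(17 \right)} + 207 \left(-380\right) = - \frac{3}{2} + 207 \left(-380\right) = - \frac{3}{2} - 78660 = - \frac{157323}{2}$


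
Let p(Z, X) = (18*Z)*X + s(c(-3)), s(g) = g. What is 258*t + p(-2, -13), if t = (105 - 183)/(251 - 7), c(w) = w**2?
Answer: 24066/61 ≈ 394.52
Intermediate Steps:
p(Z, X) = 9 + 18*X*Z (p(Z, X) = (18*Z)*X + (-3)**2 = 18*X*Z + 9 = 9 + 18*X*Z)
t = -39/122 (t = -78/244 = -78*1/244 = -39/122 ≈ -0.31967)
258*t + p(-2, -13) = 258*(-39/122) + (9 + 18*(-13)*(-2)) = -5031/61 + (9 + 468) = -5031/61 + 477 = 24066/61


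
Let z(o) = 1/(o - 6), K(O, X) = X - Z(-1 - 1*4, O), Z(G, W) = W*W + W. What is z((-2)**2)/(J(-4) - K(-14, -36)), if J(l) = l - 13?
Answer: -1/402 ≈ -0.0024876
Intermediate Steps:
Z(G, W) = W + W**2 (Z(G, W) = W**2 + W = W + W**2)
K(O, X) = X - O*(1 + O)
z(o) = 1/(-6 + o)
J(l) = -13 + l
z((-2)**2)/(J(-4) - K(-14, -36)) = 1/((-6 + (-2)**2)*((-13 - 4) - (-36 - 1*(-14)*(1 - 14)))) = 1/((-6 + 4)*(-17 - (-36 - 1*(-14)*(-13)))) = 1/((-2)*(-17 - (-36 - 182))) = -1/(2*(-17 - 1*(-218))) = -1/(2*(-17 + 218)) = -1/2/201 = -1/2*1/201 = -1/402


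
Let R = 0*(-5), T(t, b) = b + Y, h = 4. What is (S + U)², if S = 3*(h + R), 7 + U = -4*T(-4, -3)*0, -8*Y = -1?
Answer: 25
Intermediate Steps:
Y = ⅛ (Y = -⅛*(-1) = ⅛ ≈ 0.12500)
T(t, b) = ⅛ + b (T(t, b) = b + ⅛ = ⅛ + b)
R = 0
U = -7 (U = -7 - 4*(⅛ - 3)*0 = -7 - 4*(-23/8)*0 = -7 + (23/2)*0 = -7 + 0 = -7)
S = 12 (S = 3*(4 + 0) = 3*4 = 12)
(S + U)² = (12 - 7)² = 5² = 25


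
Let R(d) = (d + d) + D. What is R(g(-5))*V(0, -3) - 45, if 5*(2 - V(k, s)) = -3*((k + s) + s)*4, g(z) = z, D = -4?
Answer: 643/5 ≈ 128.60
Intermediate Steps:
V(k, s) = 2 + 12*k/5 + 24*s/5 (V(k, s) = 2 - (-3*((k + s) + s))*4/5 = 2 - (-3*(k + 2*s))*4/5 = 2 - (-6*s - 3*k)*4/5 = 2 - (-24*s - 12*k)/5 = 2 + (12*k/5 + 24*s/5) = 2 + 12*k/5 + 24*s/5)
R(d) = -4 + 2*d (R(d) = (d + d) - 4 = 2*d - 4 = -4 + 2*d)
R(g(-5))*V(0, -3) - 45 = (-4 + 2*(-5))*(2 + (12/5)*0 + (24/5)*(-3)) - 45 = (-4 - 10)*(2 + 0 - 72/5) - 45 = -14*(-62/5) - 45 = 868/5 - 45 = 643/5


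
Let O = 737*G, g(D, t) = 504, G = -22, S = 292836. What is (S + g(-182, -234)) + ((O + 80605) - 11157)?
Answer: 346574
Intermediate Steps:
O = -16214 (O = 737*(-22) = -16214)
(S + g(-182, -234)) + ((O + 80605) - 11157) = (292836 + 504) + ((-16214 + 80605) - 11157) = 293340 + (64391 - 11157) = 293340 + 53234 = 346574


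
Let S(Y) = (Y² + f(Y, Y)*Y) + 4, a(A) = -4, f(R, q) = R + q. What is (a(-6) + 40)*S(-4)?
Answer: 1872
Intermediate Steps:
S(Y) = 4 + 3*Y² (S(Y) = (Y² + (Y + Y)*Y) + 4 = (Y² + (2*Y)*Y) + 4 = (Y² + 2*Y²) + 4 = 3*Y² + 4 = 4 + 3*Y²)
(a(-6) + 40)*S(-4) = (-4 + 40)*(4 + 3*(-4)²) = 36*(4 + 3*16) = 36*(4 + 48) = 36*52 = 1872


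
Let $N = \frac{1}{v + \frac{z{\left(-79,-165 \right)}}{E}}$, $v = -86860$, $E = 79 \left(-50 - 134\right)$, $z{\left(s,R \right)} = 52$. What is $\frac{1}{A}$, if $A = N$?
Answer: $- \frac{315649253}{3634} \approx -86860.0$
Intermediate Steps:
$E = -14536$ ($E = 79 \left(-184\right) = -14536$)
$N = - \frac{3634}{315649253}$ ($N = \frac{1}{-86860 + \frac{52}{-14536}} = \frac{1}{-86860 + 52 \left(- \frac{1}{14536}\right)} = \frac{1}{-86860 - \frac{13}{3634}} = \frac{1}{- \frac{315649253}{3634}} = - \frac{3634}{315649253} \approx -1.1513 \cdot 10^{-5}$)
$A = - \frac{3634}{315649253} \approx -1.1513 \cdot 10^{-5}$
$\frac{1}{A} = \frac{1}{- \frac{3634}{315649253}} = - \frac{315649253}{3634}$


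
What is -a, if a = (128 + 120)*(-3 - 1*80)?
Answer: 20584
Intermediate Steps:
a = -20584 (a = 248*(-3 - 80) = 248*(-83) = -20584)
-a = -1*(-20584) = 20584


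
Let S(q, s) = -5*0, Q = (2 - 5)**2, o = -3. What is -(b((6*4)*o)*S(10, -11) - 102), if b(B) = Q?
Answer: 102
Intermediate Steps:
Q = 9 (Q = (-3)**2 = 9)
S(q, s) = 0
b(B) = 9
-(b((6*4)*o)*S(10, -11) - 102) = -(9*0 - 102) = -(0 - 102) = -1*(-102) = 102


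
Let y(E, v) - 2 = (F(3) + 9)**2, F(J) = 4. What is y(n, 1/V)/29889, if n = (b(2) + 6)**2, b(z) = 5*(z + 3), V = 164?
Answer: 19/3321 ≈ 0.0057212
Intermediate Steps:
b(z) = 15 + 5*z (b(z) = 5*(3 + z) = 15 + 5*z)
n = 961 (n = ((15 + 5*2) + 6)**2 = ((15 + 10) + 6)**2 = (25 + 6)**2 = 31**2 = 961)
y(E, v) = 171 (y(E, v) = 2 + (4 + 9)**2 = 2 + 13**2 = 2 + 169 = 171)
y(n, 1/V)/29889 = 171/29889 = 171*(1/29889) = 19/3321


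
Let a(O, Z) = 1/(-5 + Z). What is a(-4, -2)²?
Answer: 1/49 ≈ 0.020408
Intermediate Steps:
a(-4, -2)² = (1/(-5 - 2))² = (1/(-7))² = (-⅐)² = 1/49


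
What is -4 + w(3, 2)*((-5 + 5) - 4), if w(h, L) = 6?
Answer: -28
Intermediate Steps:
-4 + w(3, 2)*((-5 + 5) - 4) = -4 + 6*((-5 + 5) - 4) = -4 + 6*(0 - 4) = -4 + 6*(-4) = -4 - 24 = -28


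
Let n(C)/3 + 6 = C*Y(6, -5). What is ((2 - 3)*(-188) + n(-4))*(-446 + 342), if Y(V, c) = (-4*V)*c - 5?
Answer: 125840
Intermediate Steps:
Y(V, c) = -5 - 4*V*c (Y(V, c) = -4*V*c - 5 = -5 - 4*V*c)
n(C) = -18 + 345*C (n(C) = -18 + 3*(C*(-5 - 4*6*(-5))) = -18 + 3*(C*(-5 + 120)) = -18 + 3*(C*115) = -18 + 3*(115*C) = -18 + 345*C)
((2 - 3)*(-188) + n(-4))*(-446 + 342) = ((2 - 3)*(-188) + (-18 + 345*(-4)))*(-446 + 342) = (-1*(-188) + (-18 - 1380))*(-104) = (188 - 1398)*(-104) = -1210*(-104) = 125840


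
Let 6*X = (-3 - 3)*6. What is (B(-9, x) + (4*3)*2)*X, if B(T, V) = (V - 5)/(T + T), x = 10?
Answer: -427/3 ≈ -142.33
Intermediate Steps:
B(T, V) = (-5 + V)/(2*T) (B(T, V) = (-5 + V)/((2*T)) = (-5 + V)*(1/(2*T)) = (-5 + V)/(2*T))
X = -6 (X = ((-3 - 3)*6)/6 = (-6*6)/6 = (⅙)*(-36) = -6)
(B(-9, x) + (4*3)*2)*X = ((½)*(-5 + 10)/(-9) + (4*3)*2)*(-6) = ((½)*(-⅑)*5 + 12*2)*(-6) = (-5/18 + 24)*(-6) = (427/18)*(-6) = -427/3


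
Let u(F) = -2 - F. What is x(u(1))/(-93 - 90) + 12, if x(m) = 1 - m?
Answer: 2192/183 ≈ 11.978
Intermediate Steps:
x(u(1))/(-93 - 90) + 12 = (1 - (-2 - 1*1))/(-93 - 90) + 12 = (1 - (-2 - 1))/(-183) + 12 = (1 - 1*(-3))*(-1/183) + 12 = (1 + 3)*(-1/183) + 12 = 4*(-1/183) + 12 = -4/183 + 12 = 2192/183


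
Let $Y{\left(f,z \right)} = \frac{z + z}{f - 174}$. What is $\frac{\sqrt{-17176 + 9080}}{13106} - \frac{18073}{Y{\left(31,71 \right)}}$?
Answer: $\frac{2584439}{142} + \frac{2 i \sqrt{506}}{6553} \approx 18200.0 + 0.0068654 i$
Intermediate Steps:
$Y{\left(f,z \right)} = \frac{2 z}{-174 + f}$
$\frac{\sqrt{-17176 + 9080}}{13106} - \frac{18073}{Y{\left(31,71 \right)}} = \frac{\sqrt{-17176 + 9080}}{13106} - \frac{18073}{2 \cdot 71 \frac{1}{-174 + 31}} = \sqrt{-8096} \cdot \frac{1}{13106} - \frac{18073}{2 \cdot 71 \frac{1}{-143}} = 4 i \sqrt{506} \cdot \frac{1}{13106} - \frac{18073}{2 \cdot 71 \left(- \frac{1}{143}\right)} = \frac{2 i \sqrt{506}}{6553} - \frac{18073}{- \frac{142}{143}} = \frac{2 i \sqrt{506}}{6553} - - \frac{2584439}{142} = \frac{2 i \sqrt{506}}{6553} + \frac{2584439}{142} = \frac{2584439}{142} + \frac{2 i \sqrt{506}}{6553}$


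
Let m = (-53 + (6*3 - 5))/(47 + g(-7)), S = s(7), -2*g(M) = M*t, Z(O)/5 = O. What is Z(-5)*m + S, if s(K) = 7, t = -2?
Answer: 32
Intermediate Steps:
Z(O) = 5*O
g(M) = M (g(M) = -M*(-2)/2 = -(-1)*M = M)
S = 7
m = -1 (m = (-53 + (6*3 - 5))/(47 - 7) = (-53 + (18 - 5))/40 = (-53 + 13)*(1/40) = -40*1/40 = -1)
Z(-5)*m + S = (5*(-5))*(-1) + 7 = -25*(-1) + 7 = 25 + 7 = 32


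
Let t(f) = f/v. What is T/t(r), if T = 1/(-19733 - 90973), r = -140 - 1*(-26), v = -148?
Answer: -37/3155121 ≈ -1.1727e-5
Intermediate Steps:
r = -114 (r = -140 + 26 = -114)
t(f) = -f/148 (t(f) = f/(-148) = f*(-1/148) = -f/148)
T = -1/110706 (T = 1/(-110706) = -1/110706 ≈ -9.0329e-6)
T/t(r) = -1/(110706*((-1/148*(-114)))) = -1/(110706*57/74) = -1/110706*74/57 = -37/3155121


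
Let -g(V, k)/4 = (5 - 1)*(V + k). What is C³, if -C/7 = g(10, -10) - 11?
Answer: 456533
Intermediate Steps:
g(V, k) = -16*V - 16*k (g(V, k) = -4*(5 - 1)*(V + k) = -16*(V + k) = -4*(4*V + 4*k) = -16*V - 16*k)
C = 77 (C = -7*((-16*10 - 16*(-10)) - 11) = -7*((-160 + 160) - 11) = -7*(0 - 11) = -7*(-11) = 77)
C³ = 77³ = 456533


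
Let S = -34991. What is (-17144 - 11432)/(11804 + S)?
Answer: 28576/23187 ≈ 1.2324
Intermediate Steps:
(-17144 - 11432)/(11804 + S) = (-17144 - 11432)/(11804 - 34991) = -28576/(-23187) = -28576*(-1/23187) = 28576/23187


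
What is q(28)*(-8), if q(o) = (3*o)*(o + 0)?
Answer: -18816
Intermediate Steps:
q(o) = 3*o² (q(o) = (3*o)*o = 3*o²)
q(28)*(-8) = (3*28²)*(-8) = (3*784)*(-8) = 2352*(-8) = -18816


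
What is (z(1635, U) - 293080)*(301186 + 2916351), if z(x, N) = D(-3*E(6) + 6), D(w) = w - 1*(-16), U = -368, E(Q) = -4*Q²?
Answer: -941534982162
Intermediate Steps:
D(w) = 16 + w (D(w) = w + 16 = 16 + w)
z(x, N) = 454 (z(x, N) = 16 + (-(-12)*6² + 6) = 16 + (-(-12)*36 + 6) = 16 + (-3*(-144) + 6) = 16 + (432 + 6) = 16 + 438 = 454)
(z(1635, U) - 293080)*(301186 + 2916351) = (454 - 293080)*(301186 + 2916351) = -292626*3217537 = -941534982162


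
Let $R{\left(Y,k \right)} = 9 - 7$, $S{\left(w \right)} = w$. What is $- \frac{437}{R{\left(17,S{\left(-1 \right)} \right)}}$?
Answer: $- \frac{437}{2} \approx -218.5$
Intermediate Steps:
$R{\left(Y,k \right)} = 2$
$- \frac{437}{R{\left(17,S{\left(-1 \right)} \right)}} = - \frac{437}{2}$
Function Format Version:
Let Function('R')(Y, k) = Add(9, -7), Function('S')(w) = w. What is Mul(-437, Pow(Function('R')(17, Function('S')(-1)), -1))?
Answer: Rational(-437, 2) ≈ -218.50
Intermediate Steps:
Function('R')(Y, k) = 2
Mul(-437, Pow(Function('R')(17, Function('S')(-1)), -1)) = Mul(-437, Pow(2, -1)) = Mul(-437, Rational(1, 2)) = Rational(-437, 2)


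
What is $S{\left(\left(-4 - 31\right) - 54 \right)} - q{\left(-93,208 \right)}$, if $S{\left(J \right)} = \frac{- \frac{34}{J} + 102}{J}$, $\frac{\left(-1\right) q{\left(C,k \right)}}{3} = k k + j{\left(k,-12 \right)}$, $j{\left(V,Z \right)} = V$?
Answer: $\frac{1033016024}{7921} \approx 1.3041 \cdot 10^{5}$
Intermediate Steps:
$q{\left(C,k \right)} = - 3 k - 3 k^{2}$ ($q{\left(C,k \right)} = - 3 \left(k k + k\right) = - 3 \left(k^{2} + k\right) = - 3 \left(k + k^{2}\right) = - 3 k - 3 k^{2}$)
$S{\left(J \right)} = \frac{102 - \frac{34}{J}}{J}$
$S{\left(\left(-4 - 31\right) - 54 \right)} - q{\left(-93,208 \right)} = \frac{34 \left(-1 + 3 \left(\left(-4 - 31\right) - 54\right)\right)}{\left(\left(-4 - 31\right) - 54\right)^{2}} - 3 \cdot 208 \left(-1 - 208\right) = \frac{34 \left(-1 + 3 \left(-35 - 54\right)\right)}{\left(-35 - 54\right)^{2}} - 3 \cdot 208 \left(-1 - 208\right) = \frac{34 \left(-1 + 3 \left(-89\right)\right)}{7921} - 3 \cdot 208 \left(-209\right) = 34 \cdot \frac{1}{7921} \left(-1 - 267\right) - -130416 = 34 \cdot \frac{1}{7921} \left(-268\right) + 130416 = - \frac{9112}{7921} + 130416 = \frac{1033016024}{7921}$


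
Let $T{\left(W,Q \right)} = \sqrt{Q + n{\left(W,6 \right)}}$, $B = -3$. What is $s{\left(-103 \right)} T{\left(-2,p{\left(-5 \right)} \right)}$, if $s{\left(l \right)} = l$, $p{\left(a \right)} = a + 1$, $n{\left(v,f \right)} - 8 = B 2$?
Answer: $- 103 i \sqrt{2} \approx - 145.66 i$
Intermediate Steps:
$n{\left(v,f \right)} = 2$ ($n{\left(v,f \right)} = 8 - 6 = 2$)
$p{\left(a \right)} = 1 + a$
$T{\left(W,Q \right)} = \sqrt{2 + Q}$ ($T{\left(W,Q \right)} = \sqrt{Q + 2} = \sqrt{2 + Q}$)
$s{\left(-103 \right)} T{\left(-2,p{\left(-5 \right)} \right)} = - 103 \sqrt{2 + \left(1 - 5\right)} = - 103 \sqrt{2 - 4} = - 103 \sqrt{-2} = - 103 i \sqrt{2}$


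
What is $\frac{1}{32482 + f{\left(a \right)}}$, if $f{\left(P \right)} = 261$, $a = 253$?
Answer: $\frac{1}{32743} \approx 3.0541 \cdot 10^{-5}$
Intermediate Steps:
$\frac{1}{32482 + f{\left(a \right)}} = \frac{1}{32482 + 261} = \frac{1}{32743}$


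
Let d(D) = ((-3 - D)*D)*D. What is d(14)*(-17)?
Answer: 56644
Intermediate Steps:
d(D) = D²*(-3 - D) (d(D) = (D*(-3 - D))*D = D²*(-3 - D))
d(14)*(-17) = (14²*(-3 - 1*14))*(-17) = (196*(-3 - 14))*(-17) = (196*(-17))*(-17) = -3332*(-17) = 56644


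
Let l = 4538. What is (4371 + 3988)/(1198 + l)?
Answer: 8359/5736 ≈ 1.4573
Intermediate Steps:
(4371 + 3988)/(1198 + l) = (4371 + 3988)/(1198 + 4538) = 8359/5736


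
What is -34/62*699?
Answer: -11883/31 ≈ -383.32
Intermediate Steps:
-34/62*699 = -34*1/62*699 = -17/31*699 = -11883/31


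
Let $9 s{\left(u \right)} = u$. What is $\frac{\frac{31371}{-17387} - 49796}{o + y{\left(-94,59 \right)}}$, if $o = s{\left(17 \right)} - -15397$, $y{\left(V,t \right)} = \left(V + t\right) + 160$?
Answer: $- \frac{7792509807}{2429224705} \approx -3.2078$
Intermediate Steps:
$s{\left(u \right)} = \frac{u}{9}$
$y{\left(V,t \right)} = 160 + V + t$
$o = \frac{138590}{9}$ ($o = \frac{1}{9} \cdot 17 - -15397 = \frac{17}{9} + 15397 = \frac{138590}{9} \approx 15399.0$)
$\frac{\frac{31371}{-17387} - 49796}{o + y{\left(-94,59 \right)}} = \frac{\frac{31371}{-17387} - 49796}{\frac{138590}{9} + \left(160 - 94 + 59\right)} = \frac{31371 \left(- \frac{1}{17387}\right) - 49796}{\frac{138590}{9} + 125} = \frac{- \frac{31371}{17387} - 49796}{\frac{139715}{9}} = \left(- \frac{865834423}{17387}\right) \frac{9}{139715} = - \frac{7792509807}{2429224705}$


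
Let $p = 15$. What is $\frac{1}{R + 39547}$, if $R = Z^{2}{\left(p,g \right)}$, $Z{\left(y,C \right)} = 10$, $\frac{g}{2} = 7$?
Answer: $\frac{1}{39647} \approx 2.5223 \cdot 10^{-5}$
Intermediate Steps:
$g = 14$ ($g = 2 \cdot 7 = 14$)
$R = 100$ ($R = 10^{2} = 100$)
$\frac{1}{R + 39547} = \frac{1}{100 + 39547} = \frac{1}{39647}$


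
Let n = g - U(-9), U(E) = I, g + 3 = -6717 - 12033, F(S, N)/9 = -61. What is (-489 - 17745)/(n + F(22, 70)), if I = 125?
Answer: 18234/19427 ≈ 0.93859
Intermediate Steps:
F(S, N) = -549 (F(S, N) = 9*(-61) = -549)
g = -18753 (g = -3 + (-6717 - 12033) = -3 - 18750 = -18753)
U(E) = 125
n = -18878 (n = -18753 - 1*125 = -18753 - 125 = -18878)
(-489 - 17745)/(n + F(22, 70)) = (-489 - 17745)/(-18878 - 549) = -18234/(-19427) = -18234*(-1/19427) = 18234/19427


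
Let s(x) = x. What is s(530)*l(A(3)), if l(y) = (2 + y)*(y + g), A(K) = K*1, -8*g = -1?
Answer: 33125/4 ≈ 8281.3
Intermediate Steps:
g = ⅛ (g = -⅛*(-1) = ⅛ ≈ 0.12500)
A(K) = K
l(y) = (2 + y)*(⅛ + y) (l(y) = (2 + y)*(y + ⅛) = (2 + y)*(⅛ + y))
s(530)*l(A(3)) = 530*(¼ + 3² + (17/8)*3) = 530*(¼ + 9 + 51/8) = 530*(125/8) = 33125/4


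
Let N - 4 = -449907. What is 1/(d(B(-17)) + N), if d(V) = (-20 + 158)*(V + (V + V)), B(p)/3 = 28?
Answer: -1/415127 ≈ -2.4089e-6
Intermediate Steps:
B(p) = 84 (B(p) = 3*28 = 84)
d(V) = 414*V (d(V) = 138*(V + 2*V) = 138*(3*V) = 414*V)
N = -449903 (N = 4 - 449907 = -449903)
1/(d(B(-17)) + N) = 1/(414*84 - 449903) = 1/(34776 - 449903) = 1/(-415127) = -1/415127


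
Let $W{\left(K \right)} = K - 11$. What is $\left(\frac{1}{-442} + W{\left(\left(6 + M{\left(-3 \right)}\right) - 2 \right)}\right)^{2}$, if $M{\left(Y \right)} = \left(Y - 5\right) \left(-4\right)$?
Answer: $\frac{122080401}{195364} \approx 624.89$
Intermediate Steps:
$M{\left(Y \right)} = 20 - 4 Y$ ($M{\left(Y \right)} = \left(-5 + Y\right) \left(-4\right) = 20 - 4 Y$)
$W{\left(K \right)} = -11 + K$
$\left(\frac{1}{-442} + W{\left(\left(6 + M{\left(-3 \right)}\right) - 2 \right)}\right)^{2} = \left(\frac{1}{-442} + \left(-11 + \left(\left(6 + \left(20 - -12\right)\right) - 2\right)\right)\right)^{2} = \left(- \frac{1}{442} + \left(-11 + \left(\left(6 + \left(20 + 12\right)\right) - 2\right)\right)\right)^{2} = \left(- \frac{1}{442} + \left(-11 + \left(\left(6 + 32\right) - 2\right)\right)\right)^{2} = \left(- \frac{1}{442} + \left(-11 + \left(38 - 2\right)\right)\right)^{2} = \left(- \frac{1}{442} + \left(-11 + 36\right)\right)^{2} = \left(- \frac{1}{442} + 25\right)^{2} = \left(\frac{11049}{442}\right)^{2} = \frac{122080401}{195364}$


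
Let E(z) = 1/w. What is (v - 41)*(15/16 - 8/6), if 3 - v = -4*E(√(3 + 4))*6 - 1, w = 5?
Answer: 3059/240 ≈ 12.746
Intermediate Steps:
E(z) = ⅕ (E(z) = 1/5 = ⅕)
v = 44/5 (v = 3 - (-4*6/5 - 1) = 3 - (-24/5 - 1) = 3 - 1*(-29/5) = 3 + 29/5 = 44/5 ≈ 8.8000)
(v - 41)*(15/16 - 8/6) = (44/5 - 41)*(15/16 - 8/6) = -161*(15*(1/16) - 8*⅙)/5 = -161*(15/16 - 4/3)/5 = -161/5*(-19/48) = 3059/240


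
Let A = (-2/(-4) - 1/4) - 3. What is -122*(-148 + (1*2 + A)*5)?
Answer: 37027/2 ≈ 18514.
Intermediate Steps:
A = -11/4 (A = (-2*(-¼) - 1*¼) - 3 = (½ - ¼) - 3 = ¼ - 3 = -11/4 ≈ -2.7500)
-122*(-148 + (1*2 + A)*5) = -122*(-148 + (1*2 - 11/4)*5) = -122*(-148 + (2 - 11/4)*5) = -122*(-148 - ¾*5) = -122*(-148 - 15/4) = -122*(-607/4) = 37027/2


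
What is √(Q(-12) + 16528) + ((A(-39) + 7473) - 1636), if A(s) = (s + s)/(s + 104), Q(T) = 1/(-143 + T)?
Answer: 29179/5 + √397085045/155 ≈ 5964.4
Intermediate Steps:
A(s) = 2*s/(104 + s) (A(s) = (2*s)/(104 + s) = 2*s/(104 + s))
√(Q(-12) + 16528) + ((A(-39) + 7473) - 1636) = √(1/(-143 - 12) + 16528) + ((2*(-39)/(104 - 39) + 7473) - 1636) = √(1/(-155) + 16528) + ((2*(-39)/65 + 7473) - 1636) = √(-1/155 + 16528) + ((2*(-39)*(1/65) + 7473) - 1636) = √(2561839/155) + ((-6/5 + 7473) - 1636) = √397085045/155 + (37359/5 - 1636) = √397085045/155 + 29179/5 = 29179/5 + √397085045/155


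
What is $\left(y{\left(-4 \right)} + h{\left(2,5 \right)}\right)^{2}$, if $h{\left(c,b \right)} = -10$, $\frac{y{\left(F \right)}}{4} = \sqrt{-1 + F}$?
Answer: $20 - 80 i \sqrt{5} \approx 20.0 - 178.89 i$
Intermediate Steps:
$y{\left(F \right)} = 4 \sqrt{-1 + F}$
$\left(y{\left(-4 \right)} + h{\left(2,5 \right)}\right)^{2} = \left(4 \sqrt{-1 - 4} - 10\right)^{2} = \left(4 \sqrt{-5} - 10\right)^{2} = \left(4 i \sqrt{5} - 10\right)^{2} = \left(-10 + 4 i \sqrt{5}\right)^{2}$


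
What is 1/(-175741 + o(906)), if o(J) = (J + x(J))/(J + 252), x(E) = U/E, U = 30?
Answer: -174858/30729582967 ≈ -5.6902e-6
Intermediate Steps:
x(E) = 30/E
o(J) = (J + 30/J)/(252 + J) (o(J) = (J + 30/J)/(J + 252) = (J + 30/J)/(252 + J))
1/(-175741 + o(906)) = 1/(-175741 + (30 + 906**2)/(906*(252 + 906))) = 1/(-175741 + (1/906)*(30 + 820836)/1158) = 1/(-175741 + (1/906)*(1/1158)*820866) = 1/(-175741 + 136811/174858) = 1/(-30729582967/174858) = -174858/30729582967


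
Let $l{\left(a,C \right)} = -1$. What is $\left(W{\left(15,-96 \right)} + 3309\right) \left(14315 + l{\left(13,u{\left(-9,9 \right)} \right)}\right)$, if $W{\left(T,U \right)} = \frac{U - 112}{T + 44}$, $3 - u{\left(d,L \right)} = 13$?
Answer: $\frac{2791559222}{59} \approx 4.7315 \cdot 10^{7}$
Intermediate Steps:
$u{\left(d,L \right)} = -10$ ($u{\left(d,L \right)} = 3 - 13 = -10$)
$W{\left(T,U \right)} = \frac{-112 + U}{44 + T}$
$\left(W{\left(15,-96 \right)} + 3309\right) \left(14315 + l{\left(13,u{\left(-9,9 \right)} \right)}\right) = \left(\frac{-112 - 96}{44 + 15} + 3309\right) \left(14315 - 1\right) = \left(\frac{1}{59} \left(-208\right) + 3309\right) 14314 = \left(- \frac{208}{59} + 3309\right) 14314 = \frac{195023}{59} \cdot 14314 = \frac{2791559222}{59}$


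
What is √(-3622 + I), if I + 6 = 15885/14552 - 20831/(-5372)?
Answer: 5*I*√47881921307406/574804 ≈ 60.192*I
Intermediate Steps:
I = -1184899/1149608 (I = -6 + (15885/14552 - 20831/(-5372)) = -6 + (15885*(1/14552) - 20831*(-1/5372)) = -6 + (15885/14552 + 20831/5372) = -6 + 5712749/1149608 = -1184899/1149608 ≈ -1.0307)
√(-3622 + I) = √(-3622 - 1184899/1149608) = √(-4165065075/1149608) = 5*I*√47881921307406/574804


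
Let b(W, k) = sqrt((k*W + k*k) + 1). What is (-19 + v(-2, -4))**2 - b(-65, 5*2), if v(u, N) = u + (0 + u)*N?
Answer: 169 - 3*I*sqrt(61) ≈ 169.0 - 23.431*I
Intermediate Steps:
v(u, N) = u + N*u (v(u, N) = u + u*N = u + N*u)
b(W, k) = sqrt(1 + k**2 + W*k) (b(W, k) = sqrt((W*k + k**2) + 1) = sqrt((k**2 + W*k) + 1) = sqrt(1 + k**2 + W*k))
(-19 + v(-2, -4))**2 - b(-65, 5*2) = (-19 - 2*(1 - 4))**2 - sqrt(1 + (5*2)**2 - 325*2) = (-19 - 2*(-3))**2 - sqrt(1 + 10**2 - 65*10) = (-19 + 6)**2 - sqrt(1 + 100 - 650) = (-13)**2 - sqrt(-549) = 169 - 3*I*sqrt(61)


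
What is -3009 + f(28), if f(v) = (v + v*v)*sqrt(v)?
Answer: -3009 + 1624*sqrt(7) ≈ 1287.7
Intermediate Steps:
f(v) = sqrt(v)*(v + v**2) (f(v) = (v + v**2)*sqrt(v) = sqrt(v)*(v + v**2))
-3009 + f(28) = -3009 + 28**(3/2)*(1 + 28) = -3009 + (56*sqrt(7))*29 = -3009 + 1624*sqrt(7)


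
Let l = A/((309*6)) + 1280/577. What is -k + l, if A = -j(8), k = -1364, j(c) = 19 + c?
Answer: 162389717/118862 ≈ 1366.2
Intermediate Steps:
A = -27 (A = -(19 + 8) = -1*27 = -27)
l = 261949/118862 (l = -27/(309*6) + 1280/577 = -27/1854 + 1280*(1/577) = -27*1/1854 + 1280/577 = -3/206 + 1280/577 = 261949/118862 ≈ 2.2038)
-k + l = -1*(-1364) + 261949/118862 = 1364 + 261949/118862 = 162389717/118862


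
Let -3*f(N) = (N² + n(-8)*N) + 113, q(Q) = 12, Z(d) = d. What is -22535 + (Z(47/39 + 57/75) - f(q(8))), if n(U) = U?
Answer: -21917384/975 ≈ -22479.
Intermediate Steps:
f(N) = -113/3 - N²/3 + 8*N/3 (f(N) = -((N² - 8*N) + 113)/3 = -(113 + N² - 8*N)/3 = -113/3 - N²/3 + 8*N/3)
-22535 + (Z(47/39 + 57/75) - f(q(8))) = -22535 + ((47/39 + 57/75) - (-113/3 - ⅓*12² + (8/3)*12)) = -22535 + ((47*(1/39) + 57*(1/75)) - (-113/3 - ⅓*144 + 32)) = -22535 + ((47/39 + 19/25) - (-113/3 - 48 + 32)) = -22535 + (1916/975 - 1*(-161/3)) = -22535 + (1916/975 + 161/3) = -22535 + 54241/975 = -21917384/975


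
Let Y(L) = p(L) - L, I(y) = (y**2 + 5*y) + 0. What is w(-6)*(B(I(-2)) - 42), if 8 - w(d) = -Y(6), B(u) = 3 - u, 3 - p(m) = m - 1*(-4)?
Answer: 165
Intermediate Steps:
p(m) = -1 - m (p(m) = 3 - (m - 1*(-4)) = 3 - (m + 4) = 3 - (4 + m) = 3 + (-4 - m) = -1 - m)
I(y) = y**2 + 5*y
Y(L) = -1 - 2*L (Y(L) = (-1 - L) - L = -1 - 2*L)
w(d) = -5 (w(d) = 8 - (-1)*(-1 - 2*6) = 8 - (-1)*(-1 - 12) = 8 - (-1)*(-13) = 8 - 1*13 = 8 - 13 = -5)
w(-6)*(B(I(-2)) - 42) = -5*((3 - (-2)*(5 - 2)) - 42) = -5*((3 - (-2)*3) - 42) = -5*((3 - 1*(-6)) - 42) = -5*((3 + 6) - 42) = -5*(9 - 42) = -5*(-33) = 165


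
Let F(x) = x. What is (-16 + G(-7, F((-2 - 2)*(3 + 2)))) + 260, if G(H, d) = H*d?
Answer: 384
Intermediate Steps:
(-16 + G(-7, F((-2 - 2)*(3 + 2)))) + 260 = (-16 - 7*(-2 - 2)*(3 + 2)) + 260 = (-16 - (-28)*5) + 260 = (-16 - 7*(-20)) + 260 = (-16 + 140) + 260 = 124 + 260 = 384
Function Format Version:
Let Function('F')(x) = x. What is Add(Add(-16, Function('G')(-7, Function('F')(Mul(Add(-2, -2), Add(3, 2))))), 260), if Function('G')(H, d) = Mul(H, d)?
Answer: 384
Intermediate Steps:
Add(Add(-16, Function('G')(-7, Function('F')(Mul(Add(-2, -2), Add(3, 2))))), 260) = Add(Add(-16, Mul(-7, Mul(Add(-2, -2), Add(3, 2)))), 260) = Add(Add(-16, Mul(-7, Mul(-4, 5))), 260) = Add(Add(-16, Mul(-7, -20)), 260) = Add(Add(-16, 140), 260) = Add(124, 260) = 384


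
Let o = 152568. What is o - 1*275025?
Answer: -122457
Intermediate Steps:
o - 1*275025 = 152568 - 1*275025 = 152568 - 275025 = -122457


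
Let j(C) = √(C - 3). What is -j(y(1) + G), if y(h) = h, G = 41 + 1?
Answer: -2*√10 ≈ -6.3246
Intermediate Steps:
G = 42
j(C) = √(-3 + C)
-j(y(1) + G) = -√(-3 + (1 + 42)) = -√(-3 + 43) = -√40 = -2*√10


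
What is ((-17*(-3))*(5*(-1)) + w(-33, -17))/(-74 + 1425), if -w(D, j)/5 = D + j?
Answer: -5/1351 ≈ -0.0037010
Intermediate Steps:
w(D, j) = -5*D - 5*j (w(D, j) = -5*(D + j) = -5*D - 5*j)
((-17*(-3))*(5*(-1)) + w(-33, -17))/(-74 + 1425) = ((-17*(-3))*(5*(-1)) + (-5*(-33) - 5*(-17)))/(-74 + 1425) = (51*(-5) + (165 + 85))/1351 = (-255 + 250)*(1/1351) = -5*1/1351 = -5/1351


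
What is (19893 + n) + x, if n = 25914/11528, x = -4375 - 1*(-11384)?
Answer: 155076085/5764 ≈ 26904.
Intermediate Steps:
x = 7009 (x = -4375 + 11384 = 7009)
n = 12957/5764 (n = 25914*(1/11528) = 12957/5764 ≈ 2.2479)
(19893 + n) + x = (19893 + 12957/5764) + 7009 = 114676209/5764 + 7009 = 155076085/5764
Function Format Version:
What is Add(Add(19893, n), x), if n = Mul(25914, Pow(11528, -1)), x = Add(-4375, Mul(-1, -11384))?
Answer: Rational(155076085, 5764) ≈ 26904.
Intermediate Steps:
x = 7009 (x = Add(-4375, 11384) = 7009)
n = Rational(12957, 5764) (n = Mul(25914, Rational(1, 11528)) = Rational(12957, 5764) ≈ 2.2479)
Add(Add(19893, n), x) = Add(Add(19893, Rational(12957, 5764)), 7009) = Add(Rational(114676209, 5764), 7009) = Rational(155076085, 5764)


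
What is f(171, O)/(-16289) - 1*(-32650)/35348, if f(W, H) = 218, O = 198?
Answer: 262064993/287891786 ≈ 0.91029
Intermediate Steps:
f(171, O)/(-16289) - 1*(-32650)/35348 = 218/(-16289) - 1*(-32650)/35348 = 218*(-1/16289) + 32650*(1/35348) = -218/16289 + 16325/17674 = 262064993/287891786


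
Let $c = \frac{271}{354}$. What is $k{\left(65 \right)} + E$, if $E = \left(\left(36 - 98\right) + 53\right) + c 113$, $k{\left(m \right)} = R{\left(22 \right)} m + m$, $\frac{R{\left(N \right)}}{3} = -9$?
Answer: $- \frac{570823}{354} \approx -1612.5$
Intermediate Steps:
$c = \frac{271}{354}$ ($c = 271 \cdot \frac{1}{354} = \frac{271}{354} \approx 0.76554$)
$R{\left(N \right)} = -27$ ($R{\left(N \right)} = 3 \left(-9\right) = -27$)
$k{\left(m \right)} = - 26 m$ ($k{\left(m \right)} = - 27 m + m = - 26 m$)
$E = \frac{27437}{354}$ ($E = \left(\left(36 - 98\right) + 53\right) + \frac{271}{354} \cdot 113 = \left(-62 + 53\right) + \frac{30623}{354} = -9 + \frac{30623}{354} = \frac{27437}{354} \approx 77.506$)
$k{\left(65 \right)} + E = \left(-26\right) 65 + \frac{27437}{354} = -1690 + \frac{27437}{354} = - \frac{570823}{354}$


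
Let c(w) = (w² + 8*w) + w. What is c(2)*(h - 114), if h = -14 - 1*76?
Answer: -4488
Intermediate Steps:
c(w) = w² + 9*w
h = -90 (h = -14 - 76 = -90)
c(2)*(h - 114) = (2*(9 + 2))*(-90 - 114) = (2*11)*(-204) = 22*(-204) = -4488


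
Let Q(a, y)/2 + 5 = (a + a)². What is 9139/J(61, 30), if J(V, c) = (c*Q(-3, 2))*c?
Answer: 9139/55800 ≈ 0.16378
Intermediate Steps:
Q(a, y) = -10 + 8*a² (Q(a, y) = -10 + 2*(a + a)² = -10 + 2*(2*a)² = -10 + 2*(4*a²) = -10 + 8*a²)
J(V, c) = 62*c² (J(V, c) = (c*(-10 + 8*(-3)²))*c = (c*(-10 + 8*9))*c = (c*(-10 + 72))*c = (c*62)*c = (62*c)*c = 62*c²)
9139/J(61, 30) = 9139/((62*30²)) = 9139/((62*900)) = 9139/55800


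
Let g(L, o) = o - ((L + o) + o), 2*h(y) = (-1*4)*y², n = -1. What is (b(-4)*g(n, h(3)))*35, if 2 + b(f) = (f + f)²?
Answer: 41230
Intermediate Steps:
h(y) = -2*y² (h(y) = ((-1*4)*y²)/2 = (-4*y²)/2 = -2*y²)
b(f) = -2 + 4*f² (b(f) = -2 + (f + f)² = -2 + (2*f)² = -2 + 4*f²)
g(L, o) = -L - o (g(L, o) = o - (L + 2*o) = o + (-L - 2*o) = -L - o)
(b(-4)*g(n, h(3)))*35 = ((-2 + 4*(-4)²)*(-1*(-1) - (-2)*3²))*35 = ((-2 + 4*16)*(1 - (-2)*9))*35 = ((-2 + 64)*(1 - 1*(-18)))*35 = (62*(1 + 18))*35 = (62*19)*35 = 1178*35 = 41230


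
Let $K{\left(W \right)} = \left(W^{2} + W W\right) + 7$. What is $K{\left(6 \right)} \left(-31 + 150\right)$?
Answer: $9401$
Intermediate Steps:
$K{\left(W \right)} = 7 + 2 W^{2}$ ($K{\left(W \right)} = \left(W^{2} + W^{2}\right) + 7 = 2 W^{2} + 7 = 7 + 2 W^{2}$)
$K{\left(6 \right)} \left(-31 + 150\right) = \left(7 + 2 \cdot 6^{2}\right) \left(-31 + 150\right) = \left(7 + 2 \cdot 36\right) 119 = \left(7 + 72\right) 119 = 79 \cdot 119 = 9401$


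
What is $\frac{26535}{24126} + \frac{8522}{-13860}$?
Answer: $\frac{6757222}{13932765} \approx 0.48499$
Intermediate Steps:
$\frac{26535}{24126} + \frac{8522}{-13860} = 26535 \cdot \frac{1}{24126} + 8522 \left(- \frac{1}{13860}\right) = \frac{8845}{8042} - \frac{4261}{6930} = \frac{6757222}{13932765}$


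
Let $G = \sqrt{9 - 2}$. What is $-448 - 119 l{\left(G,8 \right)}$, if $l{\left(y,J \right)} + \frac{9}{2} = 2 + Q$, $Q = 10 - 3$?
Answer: $- \frac{1967}{2} \approx -983.5$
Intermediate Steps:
$Q = 7$
$G = \sqrt{7} \approx 2.6458$
$l{\left(y,J \right)} = \frac{9}{2}$ ($l{\left(y,J \right)} = - \frac{9}{2} + \left(2 + 7\right) = - \frac{9}{2} + 9 = \frac{9}{2}$)
$-448 - 119 l{\left(G,8 \right)} = -448 - \frac{1071}{2} = - \frac{1967}{2}$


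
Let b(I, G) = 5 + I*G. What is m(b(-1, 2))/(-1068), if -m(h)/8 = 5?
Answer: 10/267 ≈ 0.037453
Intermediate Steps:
b(I, G) = 5 + G*I
m(h) = -40 (m(h) = -8*5 = -40)
m(b(-1, 2))/(-1068) = -40/(-1068) = -40*(-1/1068) = 10/267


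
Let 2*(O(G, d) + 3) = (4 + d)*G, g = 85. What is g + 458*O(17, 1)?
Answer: 18176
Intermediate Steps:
O(G, d) = -3 + G*(4 + d)/2 (O(G, d) = -3 + ((4 + d)*G)/2 = -3 + (G*(4 + d))/2 = -3 + G*(4 + d)/2)
g + 458*O(17, 1) = 85 + 458*(-3 + 2*17 + (½)*17*1) = 85 + 458*(-3 + 34 + 17/2) = 85 + 458*(79/2) = 85 + 18091 = 18176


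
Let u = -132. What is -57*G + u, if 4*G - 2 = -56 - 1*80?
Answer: 3555/2 ≈ 1777.5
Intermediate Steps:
G = -67/2 (G = ½ + (-56 - 1*80)/4 = ½ + (-56 - 80)/4 = ½ + (¼)*(-136) = ½ - 34 = -67/2 ≈ -33.500)
-57*G + u = -57*(-67/2) - 132 = 3819/2 - 132 = 3555/2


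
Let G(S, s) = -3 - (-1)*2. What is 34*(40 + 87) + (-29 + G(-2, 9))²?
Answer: 5218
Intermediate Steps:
G(S, s) = -1 (G(S, s) = -3 - 1*(-2) = -3 + 2 = -1)
34*(40 + 87) + (-29 + G(-2, 9))² = 34*(40 + 87) + (-29 - 1)² = 34*127 + (-30)² = 4318 + 900 = 5218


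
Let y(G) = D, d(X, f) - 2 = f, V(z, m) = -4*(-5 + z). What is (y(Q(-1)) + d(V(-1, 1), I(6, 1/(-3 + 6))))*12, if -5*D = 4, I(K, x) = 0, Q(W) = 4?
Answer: 72/5 ≈ 14.400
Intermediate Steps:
V(z, m) = 20 - 4*z
d(X, f) = 2 + f
D = -⅘ (D = -⅕*4 = -⅘ ≈ -0.80000)
y(G) = -⅘
(y(Q(-1)) + d(V(-1, 1), I(6, 1/(-3 + 6))))*12 = (-⅘ + (2 + 0))*12 = (-⅘ + 2)*12 = (6/5)*12 = 72/5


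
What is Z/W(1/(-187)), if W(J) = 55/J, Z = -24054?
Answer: 24054/10285 ≈ 2.3387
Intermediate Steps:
Z/W(1/(-187)) = -24054/(55/(1/(-187))) = -24054/(55/(-1/187)) = -24054/(55*(-187)) = -24054/(-10285) = -24054*(-1/10285) = 24054/10285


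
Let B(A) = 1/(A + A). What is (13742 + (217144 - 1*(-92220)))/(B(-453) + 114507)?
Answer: 292734036/103743341 ≈ 2.8217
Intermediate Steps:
B(A) = 1/(2*A)
(13742 + (217144 - 1*(-92220)))/(B(-453) + 114507) = (13742 + (217144 - 1*(-92220)))/((½)/(-453) + 114507) = (13742 + (217144 + 92220))/((½)*(-1/453) + 114507) = (13742 + 309364)/(-1/906 + 114507) = 323106/(103743341/906) = 323106*(906/103743341) = 292734036/103743341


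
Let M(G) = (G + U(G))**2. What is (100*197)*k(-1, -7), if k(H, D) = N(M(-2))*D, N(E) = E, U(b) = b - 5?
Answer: -11169900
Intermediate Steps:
U(b) = -5 + b
M(G) = (-5 + 2*G)**2 (M(G) = (G + (-5 + G))**2 = (-5 + 2*G)**2)
k(H, D) = 81*D (k(H, D) = (-5 + 2*(-2))**2*D = (-5 - 4)**2*D = (-9)**2*D = 81*D)
(100*197)*k(-1, -7) = (100*197)*(81*(-7)) = 19700*(-567) = -11169900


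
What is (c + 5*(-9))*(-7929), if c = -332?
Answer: 2989233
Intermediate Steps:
(c + 5*(-9))*(-7929) = (-332 + 5*(-9))*(-7929) = (-332 - 45)*(-7929) = -377*(-7929) = 2989233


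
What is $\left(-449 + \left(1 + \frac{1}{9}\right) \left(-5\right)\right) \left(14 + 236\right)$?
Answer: $- \frac{1022750}{9} \approx -1.1364 \cdot 10^{5}$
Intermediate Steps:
$\left(-449 + \left(1 + \frac{1}{9}\right) \left(-5\right)\right) \left(14 + 236\right) = \left(-449 + \left(1 + \frac{1}{9}\right) \left(-5\right)\right) 250 = \left(-449 + \frac{10}{9} \left(-5\right)\right) 250 = \left(-449 - \frac{50}{9}\right) 250 = \left(- \frac{4091}{9}\right) 250 = - \frac{1022750}{9}$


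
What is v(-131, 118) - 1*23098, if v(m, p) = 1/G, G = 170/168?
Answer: -1963246/85 ≈ -23097.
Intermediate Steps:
G = 85/84 (G = 170*(1/168) = 85/84 ≈ 1.0119)
v(m, p) = 84/85 (v(m, p) = 1/(85/84) = 84/85)
v(-131, 118) - 1*23098 = 84/85 - 1*23098 = 84/85 - 23098 = -1963246/85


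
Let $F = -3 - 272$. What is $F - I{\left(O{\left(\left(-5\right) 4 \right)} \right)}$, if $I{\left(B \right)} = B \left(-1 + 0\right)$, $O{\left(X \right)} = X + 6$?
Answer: $-289$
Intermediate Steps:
$O{\left(X \right)} = 6 + X$
$I{\left(B \right)} = - B$ ($I{\left(B \right)} = B \left(-1\right) = - B$)
$F = -275$ ($F = -3 - 272 = -275$)
$F - I{\left(O{\left(\left(-5\right) 4 \right)} \right)} = -275 - - (6 - 20) = -275 - \left(-1\right) \left(-14\right) = -275 - 14 = -289$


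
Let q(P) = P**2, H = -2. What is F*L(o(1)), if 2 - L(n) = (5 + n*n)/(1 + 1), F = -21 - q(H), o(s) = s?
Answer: 25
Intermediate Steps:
F = -25 (F = -21 - 1*(-2)**2 = -21 - 1*4 = -21 - 4 = -25)
L(n) = -1/2 - n**2/2 (L(n) = 2 - (5 + n*n)/(1 + 1) = 2 - (5 + n**2)/2 = 2 - (5/2 + n**2/2) = 2 + (-5/2 - n**2/2) = -1/2 - n**2/2)
F*L(o(1)) = -25*(-1/2 - 1/2*1**2) = -25*(-1/2 - 1/2*1) = -25*(-1/2 - 1/2) = -25*(-1) = 25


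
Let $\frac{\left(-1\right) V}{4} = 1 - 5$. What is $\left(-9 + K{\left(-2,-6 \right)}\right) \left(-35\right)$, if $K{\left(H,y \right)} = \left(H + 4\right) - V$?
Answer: $805$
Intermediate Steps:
$V = 16$ ($V = - 4 \left(1 - 5\right) = \left(-4\right) \left(-4\right) = 16$)
$K{\left(H,y \right)} = -12 + H$ ($K{\left(H,y \right)} = \left(H + 4\right) - 16 = \left(4 + H\right) - 16 = -12 + H$)
$\left(-9 + K{\left(-2,-6 \right)}\right) \left(-35\right) = \left(-9 - 14\right) \left(-35\right) = \left(-23\right) \left(-35\right) = 805$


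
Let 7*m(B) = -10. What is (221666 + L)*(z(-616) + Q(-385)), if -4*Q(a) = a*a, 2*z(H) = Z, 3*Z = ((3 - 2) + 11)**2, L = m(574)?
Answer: -57461164777/7 ≈ -8.2087e+9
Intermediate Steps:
m(B) = -10/7 (m(B) = (1/7)*(-10) = -10/7)
L = -10/7 ≈ -1.4286
Z = 48 (Z = ((3 - 2) + 11)**2/3 = (1 + 11)**2/3 = (1/3)*12**2 = (1/3)*144 = 48)
z(H) = 24 (z(H) = (1/2)*48 = 24)
Q(a) = -a**2/4 (Q(a) = -a*a/4 = -a**2/4)
(221666 + L)*(z(-616) + Q(-385)) = (221666 - 10/7)*(24 - 1/4*(-385)**2) = 1551652*(24 - 1/4*148225)/7 = 1551652*(24 - 148225/4)/7 = (1551652/7)*(-148129/4) = -57461164777/7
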